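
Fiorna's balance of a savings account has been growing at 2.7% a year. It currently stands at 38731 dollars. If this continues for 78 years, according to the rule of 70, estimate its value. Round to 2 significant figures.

≈ 310000 dollars

It doubles every 70/2.7 ≈ 25.93 years, so 78 years is 3.01 doublings.
2^3.01 ≈ 8.06; 38731 × 8.06 ≈ 310000 dollars.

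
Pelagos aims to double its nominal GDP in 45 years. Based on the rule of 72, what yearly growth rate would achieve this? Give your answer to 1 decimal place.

72 / 45 ≈ 1.60, so about 1.6% per year.

roughly 1.6%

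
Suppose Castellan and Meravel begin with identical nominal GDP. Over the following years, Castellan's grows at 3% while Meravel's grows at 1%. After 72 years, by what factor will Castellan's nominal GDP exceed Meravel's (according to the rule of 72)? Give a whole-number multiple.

around 4 times

Rate gap = 3% − 1% = 2 points.
The ratio doubles every 72/2 ≈ 36.00 years.
72/36.00 ≈ 2.00 doublings → ratio ≈ 2^2.00 ≈ 4.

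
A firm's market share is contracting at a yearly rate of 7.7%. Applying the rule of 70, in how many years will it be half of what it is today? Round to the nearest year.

Halving time ≈ 70 / 7.7 = 9.09 → 9 years.

approximately 9 years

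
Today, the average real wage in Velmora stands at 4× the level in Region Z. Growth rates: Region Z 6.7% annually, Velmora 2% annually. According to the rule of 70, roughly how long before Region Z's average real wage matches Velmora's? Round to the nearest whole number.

The growth-rate gap is 6.7% − 2% = 4.7 percentage points.
So the ratio between them halves every 70/4.7 ≈ 14.89 years.
A 4× gap closes after 2 halvings: 2 × 14.89 ≈ 30 years.

about 30 years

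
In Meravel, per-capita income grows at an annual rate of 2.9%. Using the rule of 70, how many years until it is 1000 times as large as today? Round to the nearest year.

around 241 years

One doubling takes 70/2.9 = 24.14 years.
1000× is log₂ 1000 ≈ 9.97 doublings, so ≈ 9.97 × 24.14 = 241 years.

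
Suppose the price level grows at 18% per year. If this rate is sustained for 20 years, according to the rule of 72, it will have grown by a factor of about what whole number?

72/18 ≈ 4.00 years per doubling.
20 years fits 5 doublings: 2^5 = 32.

about 32 times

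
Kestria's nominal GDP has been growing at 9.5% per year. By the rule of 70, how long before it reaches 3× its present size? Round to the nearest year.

roughly 12 years

Doubling time ≈ 70/9.5 = 7.37 years.
Reaching 3× takes log₂(3) ≈ 1.58 doublings.
1.58 × 7.37 ≈ 12 years.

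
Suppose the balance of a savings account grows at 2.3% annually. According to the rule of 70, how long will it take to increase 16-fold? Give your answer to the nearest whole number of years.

At 2.3% it doubles every 70/2.3 ≈ 30.43 years.
Getting to 16× needs 4 doublings: 4 × 30.43 ≈ 122 years.

roughly 122 years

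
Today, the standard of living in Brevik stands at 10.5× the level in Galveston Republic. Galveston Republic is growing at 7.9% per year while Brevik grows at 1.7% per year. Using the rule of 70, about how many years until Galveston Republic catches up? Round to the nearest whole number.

What matters is the difference: 6.2 pp.
Rule of 70 on the gap: the ratio halves every 70/6.2 ≈ 11.29 years.
A 10.5× gap takes log₂(10.5) ≈ 3.39 halvings to close: 3.39 × 11.29 ≈ 38 years.

about 38 years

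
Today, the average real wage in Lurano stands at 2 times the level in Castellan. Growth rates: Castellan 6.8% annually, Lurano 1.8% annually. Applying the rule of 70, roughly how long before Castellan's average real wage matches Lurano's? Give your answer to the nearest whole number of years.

approximately 14 years

The growth-rate gap is 6.8% − 1.8% = 5 percentage points.
So the ratio between them halves every 70/5 ≈ 14.00 years.
A 2 times gap closes after 1 halving: 1 × 14.00 ≈ 14 years.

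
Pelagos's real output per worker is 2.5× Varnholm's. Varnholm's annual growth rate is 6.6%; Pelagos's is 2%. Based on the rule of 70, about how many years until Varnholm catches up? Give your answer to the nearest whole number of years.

≈ 20 years

The growth-rate gap is 6.6% − 2% = 4.6 percentage points.
So the ratio between them halves every 70/4.6 ≈ 15.22 years.
A 2.5× gap takes log₂(2.5) ≈ 1.32 halvings to close: 1.32 × 15.22 ≈ 20 years.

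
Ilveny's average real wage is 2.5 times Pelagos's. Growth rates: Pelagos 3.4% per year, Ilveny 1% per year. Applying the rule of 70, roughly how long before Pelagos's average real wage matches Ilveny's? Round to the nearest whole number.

39 years

The growth-rate gap is 3.4% − 1% = 2.4 percentage points.
So the ratio between them halves every 70/2.4 ≈ 29.17 years.
A 2.5 times gap takes log₂(2.5) ≈ 1.32 halvings to close: 1.32 × 29.17 ≈ 39 years.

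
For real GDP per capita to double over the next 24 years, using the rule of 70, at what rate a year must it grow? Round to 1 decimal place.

70 / 24 ≈ 2.92, so about 2.9% a year.

≈ 2.9%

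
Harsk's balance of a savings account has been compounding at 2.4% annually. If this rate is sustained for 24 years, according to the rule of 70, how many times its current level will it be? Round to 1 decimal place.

Doubling time ≈ 70/2.4 = 29.17 years.
24 years / 29.17 ≈ 0.82 doublings → factor 2^0.82 ≈ 1.8.

1.8 times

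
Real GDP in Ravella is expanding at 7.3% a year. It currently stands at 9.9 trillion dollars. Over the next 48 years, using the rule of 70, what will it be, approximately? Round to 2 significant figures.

approximately 320 trillion dollars

It doubles every 70/7.3 ≈ 9.59 years, so 48 years is 5.01 doublings.
2^5.01 ≈ 32.22; 9.9 × 32.22 ≈ 320 trillion dollars.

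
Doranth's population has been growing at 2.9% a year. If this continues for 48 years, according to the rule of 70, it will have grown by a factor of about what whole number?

≈ 4 times

Doubling time ≈ 70/2.9 = 24.14 years.
48/24.14 ≈ 2 doublings, so about 2^2 = 4×.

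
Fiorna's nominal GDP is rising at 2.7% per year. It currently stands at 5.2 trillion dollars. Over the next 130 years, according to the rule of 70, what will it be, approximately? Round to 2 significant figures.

roughly 170 trillion dollars

It doubles every 70/2.7 ≈ 25.93 years, so 130 years is 5.01 doublings.
2^5.01 ≈ 32.22; 5.2 × 32.22 ≈ 170 trillion dollars.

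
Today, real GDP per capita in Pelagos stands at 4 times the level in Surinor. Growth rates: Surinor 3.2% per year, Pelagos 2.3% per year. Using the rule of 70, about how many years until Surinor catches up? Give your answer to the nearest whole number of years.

≈ 156 years

Surinor gains on Pelagos at 3.2% − 2.3% = 0.9 points a year.
At that relative rate the gap halves every 70/0.9 ≈ 77.78 years.
A 4 times gap closes after 2 halvings: 2 × 77.78 ≈ 156 years.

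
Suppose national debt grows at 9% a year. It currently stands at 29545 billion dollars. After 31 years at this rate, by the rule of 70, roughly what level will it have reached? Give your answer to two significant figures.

Doubling time ≈ 70/9 = 7.78 years.
31 years is 31/7.78 ≈ 3.98 doublings, a factor of 2^3.98 ≈ 15.78.
29545 × 15.78 ≈ 470000 billion dollars.

approximately 470000 billion dollars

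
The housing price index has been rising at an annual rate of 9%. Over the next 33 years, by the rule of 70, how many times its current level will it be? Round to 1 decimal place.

Doubling time ≈ 70/9 = 7.78 years.
33 years / 7.78 ≈ 4.24 doublings → factor 2^4.24 ≈ 18.9.

approximately 18.9 times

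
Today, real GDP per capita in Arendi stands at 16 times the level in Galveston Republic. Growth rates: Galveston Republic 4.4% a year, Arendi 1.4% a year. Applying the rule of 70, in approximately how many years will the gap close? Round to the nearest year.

roughly 93 years

The growth-rate gap is 4.4% − 1.4% = 3 percentage points.
So the ratio between them halves every 70/3 ≈ 23.33 years.
A 16 times gap closes after 4 halvings: 4 × 23.33 ≈ 93 years.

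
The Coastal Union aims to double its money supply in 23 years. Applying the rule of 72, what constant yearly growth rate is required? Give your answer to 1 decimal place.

72 / 23 ≈ 3.13, so about 3.1% per year.

≈ 3.1% per year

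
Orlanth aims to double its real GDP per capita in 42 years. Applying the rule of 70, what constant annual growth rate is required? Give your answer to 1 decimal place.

about 1.7%

70 / 42 ≈ 1.67, so about 1.7% a year.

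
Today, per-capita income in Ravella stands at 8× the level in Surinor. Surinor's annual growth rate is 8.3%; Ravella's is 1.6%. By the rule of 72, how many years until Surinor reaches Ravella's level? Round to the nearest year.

Surinor gains on Ravella at 8.3% − 1.6% = 6.7 points a year.
At that relative rate the gap halves every 72/6.7 ≈ 10.75 years.
An 8× gap closes after 3 halvings: 3 × 10.75 ≈ 32 years.

roughly 32 years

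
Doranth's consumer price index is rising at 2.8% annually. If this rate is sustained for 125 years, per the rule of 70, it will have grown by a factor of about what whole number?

At 2.8% one doubling takes ≈ 25.00 years; 125 years is 5 of them, so ×32.

approximately 32 times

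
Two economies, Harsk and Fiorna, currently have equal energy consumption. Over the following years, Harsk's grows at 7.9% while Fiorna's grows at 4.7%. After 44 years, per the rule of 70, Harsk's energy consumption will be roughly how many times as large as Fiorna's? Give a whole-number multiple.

around 4 times

Rate gap = 7.9% − 4.7% = 3.2 points.
The ratio doubles every 70/3.2 ≈ 21.88 years.
44/21.88 ≈ 2.01 doublings → ratio ≈ 2^2.01 ≈ 4.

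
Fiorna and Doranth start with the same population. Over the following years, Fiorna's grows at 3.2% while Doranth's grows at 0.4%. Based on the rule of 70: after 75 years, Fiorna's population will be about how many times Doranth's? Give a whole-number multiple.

Rate gap = 3.2% − 0.4% = 2.8 points.
The ratio doubles every 70/2.8 ≈ 25.00 years.
75/25.00 ≈ 3.00 doublings → ratio ≈ 2^3.00 ≈ 8.

around 8 times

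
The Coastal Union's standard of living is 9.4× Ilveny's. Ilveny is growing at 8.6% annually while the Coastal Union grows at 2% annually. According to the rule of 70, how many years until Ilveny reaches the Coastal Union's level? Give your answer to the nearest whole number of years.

about 34 years

Ilveny gains on the Coastal Union at 8.6% − 2% = 6.6 points a year.
At that relative rate the gap halves every 70/6.6 ≈ 10.61 years.
A 9.4× gap takes log₂(9.4) ≈ 3.23 halvings to close: 3.23 × 10.61 ≈ 34 years.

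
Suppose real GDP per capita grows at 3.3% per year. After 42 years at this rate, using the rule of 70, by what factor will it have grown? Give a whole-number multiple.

At 3.3% one doubling takes ≈ 21.21 years; 42 years is 2 of them, so ×4.

around 4 times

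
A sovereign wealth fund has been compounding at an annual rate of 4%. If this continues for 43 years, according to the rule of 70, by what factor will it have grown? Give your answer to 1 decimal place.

Doubles every ≈ 17.50 years (70/4).
43 years is 2.46 doublings; 2^2.46 ≈ 5.5×.

about 5.5 times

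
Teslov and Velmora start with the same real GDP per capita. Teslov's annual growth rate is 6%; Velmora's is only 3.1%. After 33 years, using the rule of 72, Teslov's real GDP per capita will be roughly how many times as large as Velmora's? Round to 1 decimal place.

2.5 times

Rate gap = 6% − 3.1% = 2.9 points.
The ratio doubles every 72/2.9 ≈ 24.83 years.
33/24.83 ≈ 1.33 doublings → ratio ≈ 2^1.33 ≈ 2.5.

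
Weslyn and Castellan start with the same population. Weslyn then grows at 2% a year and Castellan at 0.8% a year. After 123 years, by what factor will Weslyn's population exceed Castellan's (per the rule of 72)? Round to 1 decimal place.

Rate gap = 2% − 0.8% = 1.2 points.
The ratio doubles every 72/1.2 ≈ 60.00 years.
123/60.00 ≈ 2.05 doublings → ratio ≈ 2^2.05 ≈ 4.1.

about 4.1 times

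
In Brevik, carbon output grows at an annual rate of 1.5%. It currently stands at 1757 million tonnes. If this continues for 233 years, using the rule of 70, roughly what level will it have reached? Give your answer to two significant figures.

approximately 56000 million tonnes

Doubling time ≈ 70/1.5 = 46.67 years.
233 years is 233/46.67 ≈ 4.99 doublings, a factor of 2^4.99 ≈ 31.78.
1757 × 31.78 ≈ 56000 million tonnes.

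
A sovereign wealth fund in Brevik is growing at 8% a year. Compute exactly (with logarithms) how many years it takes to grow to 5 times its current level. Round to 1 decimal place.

20.9 years

t = ln(5) / ln(1 + 0.08) = 1.6094 / 0.076961 ≈ 20.91.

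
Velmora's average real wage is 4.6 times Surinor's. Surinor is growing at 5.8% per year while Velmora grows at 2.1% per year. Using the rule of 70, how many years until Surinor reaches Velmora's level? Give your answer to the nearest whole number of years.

Surinor gains on Velmora at 5.8% − 2.1% = 3.7 points a year.
At that relative rate the gap halves every 70/3.7 ≈ 18.92 years.
A 4.6 times gap takes log₂(4.6) ≈ 2.20 halvings to close: 2.20 × 18.92 ≈ 42 years.

approximately 42 years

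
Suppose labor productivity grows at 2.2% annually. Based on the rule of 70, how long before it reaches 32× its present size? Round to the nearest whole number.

159 years

One doubling takes 70/2.2 = 31.82 years.
32 = 2^5, so 5 doublings → 159 years.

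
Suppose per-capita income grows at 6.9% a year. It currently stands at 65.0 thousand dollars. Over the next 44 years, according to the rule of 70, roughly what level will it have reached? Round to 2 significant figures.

It doubles every 70/6.9 ≈ 10.14 years, so 44 years is 4.34 doublings.
2^4.34 ≈ 20.25; 65.0 × 20.25 ≈ 1300 thousand dollars.

roughly 1300 thousand dollars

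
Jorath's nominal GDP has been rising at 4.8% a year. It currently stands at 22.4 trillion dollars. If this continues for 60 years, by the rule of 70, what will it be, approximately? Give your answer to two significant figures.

≈ 390 trillion dollars

It doubles every 70/4.8 ≈ 14.58 years, so 60 years is 4.12 doublings.
2^4.12 ≈ 17.39; 22.4 × 17.39 ≈ 390 trillion dollars.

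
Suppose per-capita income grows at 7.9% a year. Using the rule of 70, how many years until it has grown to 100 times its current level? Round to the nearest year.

At 7.9% it doubles every 70/7.9 ≈ 8.86 years.
Reaching 100× takes log₂(100) ≈ 6.64 doublings.
6.64 × 8.86 ≈ 59 years.

roughly 59 years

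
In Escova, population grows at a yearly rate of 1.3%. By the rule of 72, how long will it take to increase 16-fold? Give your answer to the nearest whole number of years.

Doubling time ≈ 72/1.3 = 55.38 years.
16 = 2^4, so 4 doublings → 222 years.

approximately 222 years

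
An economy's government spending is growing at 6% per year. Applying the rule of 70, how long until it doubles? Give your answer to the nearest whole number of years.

about 12 years

70/6 ≈ 11.67, so it doubles roughly every 12 years.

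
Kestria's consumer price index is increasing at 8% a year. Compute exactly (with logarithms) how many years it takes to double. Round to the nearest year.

9 years

t = ln(2) / ln(1 + 0.08) = 0.6931 / 0.076961 ≈ 9.01.
≈ 9 years.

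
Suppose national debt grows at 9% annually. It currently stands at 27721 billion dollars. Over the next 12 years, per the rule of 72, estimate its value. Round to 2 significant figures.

roughly 78000 billion dollars

It doubles every 72/9 ≈ 8.00 years, so 12 years is 1.50 doublings.
2^1.50 ≈ 2.83; 27721 × 2.83 ≈ 78000 billion dollars.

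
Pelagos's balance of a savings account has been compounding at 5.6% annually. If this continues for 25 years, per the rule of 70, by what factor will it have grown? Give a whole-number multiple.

At 5.6% one doubling takes ≈ 12.50 years; 25 years is 2 of them, so ×4.

4 times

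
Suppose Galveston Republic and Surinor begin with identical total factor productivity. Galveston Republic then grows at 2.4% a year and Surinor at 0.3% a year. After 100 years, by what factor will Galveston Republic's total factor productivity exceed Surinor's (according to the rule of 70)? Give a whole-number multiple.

Only the 2.1-point difference matters.
70/2.1 ≈ 33.33 years per doubling of the ratio; 100 years gives 3.00 doublings, so ≈ 8×.

≈ 8 times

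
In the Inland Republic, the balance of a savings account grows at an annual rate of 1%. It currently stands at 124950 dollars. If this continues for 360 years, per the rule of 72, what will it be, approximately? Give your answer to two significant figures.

It doubles every 72/1 ≈ 72.00 years, so 360 years is 5.00 doublings.
2^5.00 ≈ 32.00; 124950 × 32.00 ≈ 4000000 dollars.

around 4000000 dollars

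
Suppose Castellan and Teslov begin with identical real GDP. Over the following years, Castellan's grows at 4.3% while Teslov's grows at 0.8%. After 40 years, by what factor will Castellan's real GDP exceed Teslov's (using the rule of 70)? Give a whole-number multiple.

around 4 times

Rate gap = 4.3% − 0.8% = 3.5 points.
The ratio doubles every 70/3.5 ≈ 20.00 years.
40/20.00 ≈ 2.00 doublings → ratio ≈ 2^2.00 ≈ 4.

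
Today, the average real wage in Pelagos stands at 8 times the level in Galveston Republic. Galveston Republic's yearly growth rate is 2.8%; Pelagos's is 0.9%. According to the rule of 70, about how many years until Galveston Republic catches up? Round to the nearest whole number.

111 years

The growth-rate gap is 2.8% − 0.9% = 1.9 percentage points.
So the ratio between them halves every 70/1.9 ≈ 36.84 years.
An 8 times gap closes after 3 halvings: 3 × 36.84 ≈ 111 years.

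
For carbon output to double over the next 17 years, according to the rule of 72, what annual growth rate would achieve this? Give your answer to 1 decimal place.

≈ 4.2%

72 / 17 ≈ 4.24, so about 4.2% a year.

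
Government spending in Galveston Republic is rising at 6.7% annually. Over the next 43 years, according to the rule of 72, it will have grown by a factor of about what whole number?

Doubling time ≈ 72/6.7 = 10.75 years.
43/10.75 ≈ 4 doublings, so about 2^4 = 16×.

around 16 times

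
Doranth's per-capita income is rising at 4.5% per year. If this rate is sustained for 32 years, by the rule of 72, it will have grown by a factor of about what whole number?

At 4.5% one doubling takes ≈ 16.00 years; 32 years is 2 of them, so ×4.

≈ 4 times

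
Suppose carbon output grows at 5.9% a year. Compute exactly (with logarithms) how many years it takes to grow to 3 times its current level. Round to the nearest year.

19 years

t = ln(3) / ln(1 + 0.059) = 1.0986 / 0.057325 ≈ 19.16.
≈ 19 years.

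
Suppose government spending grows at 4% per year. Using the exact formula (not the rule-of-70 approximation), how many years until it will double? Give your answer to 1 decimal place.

t = ln(2) / ln(1 + 0.04) = 0.6931 / 0.039221 ≈ 17.67.

17.7 years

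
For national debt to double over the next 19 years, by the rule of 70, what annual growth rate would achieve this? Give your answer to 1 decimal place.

roughly 3.7% annually

70 / 19 ≈ 3.68, so about 3.7% annually.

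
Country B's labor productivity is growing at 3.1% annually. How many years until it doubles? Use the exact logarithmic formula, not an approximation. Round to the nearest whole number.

23 years

t = ln(2) / ln(1 + 0.031) = 0.6931 / 0.030529 ≈ 22.70.
≈ 23 years.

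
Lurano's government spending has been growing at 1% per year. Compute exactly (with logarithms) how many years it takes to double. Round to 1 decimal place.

69.7 years

t = ln(2) / ln(1 + 0.01) = 0.6931 / 0.009950 ≈ 69.66.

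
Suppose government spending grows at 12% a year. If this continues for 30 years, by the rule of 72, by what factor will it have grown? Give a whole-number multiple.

72/12 ≈ 6.00 years per doubling.
30 years fits 5 doublings: 2^5 = 32.

around 32 times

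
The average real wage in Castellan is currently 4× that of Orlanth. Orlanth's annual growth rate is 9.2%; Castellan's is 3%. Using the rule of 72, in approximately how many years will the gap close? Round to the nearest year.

What matters is the difference: 6.2 pp.
Rule of 72 on the gap: the ratio halves every 72/6.2 ≈ 11.61 years.
A 4× gap closes after 2 halvings: 2 × 11.61 ≈ 23 years.

≈ 23 years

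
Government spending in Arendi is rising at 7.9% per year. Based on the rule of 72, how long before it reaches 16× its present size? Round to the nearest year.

roughly 36 years

Doubling time ≈ 72/7.9 = 9.11 years.
16 = 2^4, so 4 doublings → 36 years.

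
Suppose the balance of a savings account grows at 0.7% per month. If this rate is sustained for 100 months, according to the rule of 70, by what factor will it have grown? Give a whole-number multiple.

70/0.7 ≈ 100.00 months per doubling.
100 months fits 1 doubling: 2^1 = 2.

around 2 times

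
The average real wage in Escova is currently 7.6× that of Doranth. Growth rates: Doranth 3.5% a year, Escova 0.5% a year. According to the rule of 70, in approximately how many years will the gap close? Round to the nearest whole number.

≈ 68 years

What matters is the difference: 3 pp.
Rule of 70 on the gap: the ratio halves every 70/3 ≈ 23.33 years.
A 7.6× gap takes log₂(7.6) ≈ 2.93 halvings to close: 2.93 × 23.33 ≈ 68 years.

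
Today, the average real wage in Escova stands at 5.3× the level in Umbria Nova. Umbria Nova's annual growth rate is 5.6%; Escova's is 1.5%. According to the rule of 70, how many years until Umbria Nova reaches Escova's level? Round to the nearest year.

≈ 41 years

The growth-rate gap is 5.6% − 1.5% = 4.1 percentage points.
So the ratio between them halves every 70/4.1 ≈ 17.07 years.
A 5.3× gap takes log₂(5.3) ≈ 2.41 halvings to close: 2.41 × 17.07 ≈ 41 years.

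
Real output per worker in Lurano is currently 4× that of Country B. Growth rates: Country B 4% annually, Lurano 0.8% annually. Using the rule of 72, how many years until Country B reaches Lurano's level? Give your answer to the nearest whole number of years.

45 years

The growth-rate gap is 4% − 0.8% = 3.2 percentage points.
So the ratio between them halves every 72/3.2 ≈ 22.50 years.
A 4× gap closes after 2 halvings: 2 × 22.50 ≈ 45 years.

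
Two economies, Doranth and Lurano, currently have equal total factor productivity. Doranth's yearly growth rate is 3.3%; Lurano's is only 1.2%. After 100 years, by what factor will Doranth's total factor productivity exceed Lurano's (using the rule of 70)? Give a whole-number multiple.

approximately 8 times

Rate gap = 3.3% − 1.2% = 2.1 points.
The ratio doubles every 70/2.1 ≈ 33.33 years.
100/33.33 ≈ 3.00 doublings → ratio ≈ 2^3.00 ≈ 8.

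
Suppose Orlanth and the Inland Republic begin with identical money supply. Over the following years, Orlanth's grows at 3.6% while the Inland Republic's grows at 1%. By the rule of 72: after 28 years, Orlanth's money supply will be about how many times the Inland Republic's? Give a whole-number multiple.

Only the 2.6-point difference matters.
72/2.6 ≈ 27.69 years per doubling of the ratio; 28 years gives 1.01 doublings, so ≈ 2×.

about 2 times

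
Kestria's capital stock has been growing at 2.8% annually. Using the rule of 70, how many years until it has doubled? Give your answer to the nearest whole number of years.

Doubling time ≈ 70 / 2.8 = 25.00 years.

25 years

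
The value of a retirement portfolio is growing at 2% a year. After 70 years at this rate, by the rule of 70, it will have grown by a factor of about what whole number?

roughly 4 times

70/2 ≈ 35.00 years per doubling.
70 years fits 2 doublings: 2^2 = 4.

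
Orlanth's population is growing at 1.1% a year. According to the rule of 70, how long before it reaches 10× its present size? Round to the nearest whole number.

roughly 211 years

One doubling takes 70/1.1 = 63.64 years.
10× is log₂ 10 ≈ 3.32 doublings, so ≈ 3.32 × 63.64 = 211 years.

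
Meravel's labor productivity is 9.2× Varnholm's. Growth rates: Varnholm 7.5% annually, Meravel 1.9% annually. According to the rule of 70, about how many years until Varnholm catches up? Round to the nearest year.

around 40 years

Varnholm gains on Meravel at 7.5% − 1.9% = 5.6 points a year.
At that relative rate the gap halves every 70/5.6 ≈ 12.50 years.
A 9.2× gap takes log₂(9.2) ≈ 3.20 halvings to close: 3.20 × 12.50 ≈ 40 years.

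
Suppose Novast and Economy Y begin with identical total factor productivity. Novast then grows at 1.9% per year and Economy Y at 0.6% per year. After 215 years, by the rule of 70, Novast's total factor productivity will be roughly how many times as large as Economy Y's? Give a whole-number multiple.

≈ 16 times

Only the 1.3-point difference matters.
70/1.3 ≈ 53.85 years per doubling of the ratio; 215 years gives 3.99 doublings, so ≈ 16×.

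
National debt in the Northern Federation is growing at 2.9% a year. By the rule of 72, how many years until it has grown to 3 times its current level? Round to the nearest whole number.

At 2.9% it doubles every 72/2.9 ≈ 24.83 years.
Reaching 3× takes log₂(3) ≈ 1.58 doublings.
1.58 × 24.83 ≈ 39 years.

roughly 39 years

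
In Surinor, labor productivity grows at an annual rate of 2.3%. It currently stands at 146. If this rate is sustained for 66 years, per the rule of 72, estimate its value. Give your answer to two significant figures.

around 630

It doubles every 72/2.3 ≈ 31.30 years, so 66 years is 2.11 doublings.
2^2.11 ≈ 4.32; 146 × 4.32 ≈ 630.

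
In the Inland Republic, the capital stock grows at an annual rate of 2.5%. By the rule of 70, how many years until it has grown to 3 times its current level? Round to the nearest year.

One doubling takes 70/2.5 = 28.00 years.
Reaching 3× takes log₂(3) ≈ 1.58 doublings.
1.58 × 28.00 ≈ 44 years.

44 years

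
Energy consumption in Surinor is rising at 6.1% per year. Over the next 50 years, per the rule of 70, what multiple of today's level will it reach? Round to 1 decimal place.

around 20.5 times

Doubles every ≈ 11.48 years (70/6.1).
50 years is 4.36 doublings; 2^4.36 ≈ 20.5×.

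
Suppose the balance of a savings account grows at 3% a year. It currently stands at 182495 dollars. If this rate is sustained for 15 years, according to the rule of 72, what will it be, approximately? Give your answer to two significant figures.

It doubles every 72/3 ≈ 24.00 years, so 15 years is 0.63 doublings.
2^0.63 ≈ 1.55; 182495 × 1.55 ≈ 280000 dollars.

≈ 280000 dollars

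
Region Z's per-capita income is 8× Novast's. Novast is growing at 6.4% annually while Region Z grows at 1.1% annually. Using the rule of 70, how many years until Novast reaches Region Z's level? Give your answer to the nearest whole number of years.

The growth-rate gap is 6.4% − 1.1% = 5.3 percentage points.
So the ratio between them halves every 70/5.3 ≈ 13.21 years.
An 8× gap closes after 3 halvings: 3 × 13.21 ≈ 40 years.

≈ 40 years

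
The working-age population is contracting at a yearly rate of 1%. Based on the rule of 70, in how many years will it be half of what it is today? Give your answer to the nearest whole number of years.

about 70 years

Halving time ≈ 70 / 1 = 70.00 → 70 years.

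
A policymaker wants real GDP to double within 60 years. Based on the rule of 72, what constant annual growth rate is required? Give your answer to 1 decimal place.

72 / 60 ≈ 1.20, so about 1.2% a year.

approximately 1.2%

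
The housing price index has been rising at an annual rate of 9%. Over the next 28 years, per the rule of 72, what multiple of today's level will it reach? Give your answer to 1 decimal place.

Doubles every ≈ 8.00 years (72/9).
28 years is 3.50 doublings; 2^3.50 ≈ 11.3×.

≈ 11.3 times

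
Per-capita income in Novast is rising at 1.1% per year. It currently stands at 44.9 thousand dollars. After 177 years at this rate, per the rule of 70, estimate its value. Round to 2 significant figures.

around 310 thousand dollars

Doubling time ≈ 70/1.1 = 63.64 years.
177 years is 177/63.64 ≈ 2.78 doublings, a factor of 2^2.78 ≈ 6.87.
44.9 × 6.87 ≈ 310 thousand dollars.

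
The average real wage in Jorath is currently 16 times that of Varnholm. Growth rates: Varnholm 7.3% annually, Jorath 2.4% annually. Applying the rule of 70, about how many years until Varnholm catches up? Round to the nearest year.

What matters is the difference: 4.9 pp.
Rule of 70 on the gap: the ratio halves every 70/4.9 ≈ 14.29 years.
A 16 times gap closes after 4 halvings: 4 × 14.29 ≈ 57 years.

≈ 57 years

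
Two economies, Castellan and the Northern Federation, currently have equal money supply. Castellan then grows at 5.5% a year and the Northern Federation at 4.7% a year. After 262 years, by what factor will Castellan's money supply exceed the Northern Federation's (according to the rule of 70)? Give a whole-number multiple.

Only the 0.8-point difference matters.
70/0.8 ≈ 87.50 years per doubling of the ratio; 262 years gives 2.99 doublings, so ≈ 8×.

roughly 8 times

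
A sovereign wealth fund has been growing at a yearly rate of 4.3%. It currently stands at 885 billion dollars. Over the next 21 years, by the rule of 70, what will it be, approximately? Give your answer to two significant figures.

Doubling time ≈ 70/4.3 = 16.28 years.
21 years is 21/16.28 ≈ 1.29 doublings, a factor of 2^1.29 ≈ 2.45.
885 × 2.45 ≈ 2200 billion dollars.

approximately 2200 billion dollars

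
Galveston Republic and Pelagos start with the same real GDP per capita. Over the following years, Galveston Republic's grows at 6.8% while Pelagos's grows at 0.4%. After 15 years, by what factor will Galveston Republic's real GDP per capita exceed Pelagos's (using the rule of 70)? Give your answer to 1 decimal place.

Rate gap = 6.8% − 0.4% = 6.4 points.
The ratio doubles every 70/6.4 ≈ 10.94 years.
15/10.94 ≈ 1.37 doublings → ratio ≈ 2^1.37 ≈ 2.6.

roughly 2.6 times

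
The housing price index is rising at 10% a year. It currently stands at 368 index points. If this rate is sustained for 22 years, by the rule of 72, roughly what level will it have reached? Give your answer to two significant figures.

Doubling time ≈ 72/10 = 7.20 years.
22 years is 22/7.20 ≈ 3.06 doublings, a factor of 2^3.06 ≈ 8.34.
368 × 8.34 ≈ 3100 index points.

approximately 3100 index points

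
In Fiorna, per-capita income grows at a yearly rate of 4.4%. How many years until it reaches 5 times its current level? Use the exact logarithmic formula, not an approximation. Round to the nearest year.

37 years

t = ln(5) / ln(1 + 0.044) = 1.6094 / 0.043059 ≈ 37.38.
≈ 37 years.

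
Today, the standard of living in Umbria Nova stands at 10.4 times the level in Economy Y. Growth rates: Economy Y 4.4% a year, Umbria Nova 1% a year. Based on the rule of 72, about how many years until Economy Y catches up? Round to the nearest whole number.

Economy Y gains on Umbria Nova at 4.4% − 1% = 3.4 points a year.
At that relative rate the gap halves every 72/3.4 ≈ 21.18 years.
A 10.4 times gap takes log₂(10.4) ≈ 3.38 halvings to close: 3.38 × 21.18 ≈ 72 years.

about 72 years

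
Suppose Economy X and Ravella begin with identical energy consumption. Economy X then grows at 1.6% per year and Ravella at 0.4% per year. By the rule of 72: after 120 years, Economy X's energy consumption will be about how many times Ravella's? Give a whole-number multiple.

roughly 4 times

Rate gap = 1.6% − 0.4% = 1.2 points.
The ratio doubles every 72/1.2 ≈ 60.00 years.
120/60.00 ≈ 2.00 doublings → ratio ≈ 2^2.00 ≈ 4.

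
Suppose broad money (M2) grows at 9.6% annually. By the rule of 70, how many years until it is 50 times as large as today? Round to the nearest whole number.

41 years

Doubling time ≈ 70/9.6 = 7.29 years.
Reaching 50× takes log₂(50) ≈ 5.64 doublings.
5.64 × 7.29 ≈ 41 years.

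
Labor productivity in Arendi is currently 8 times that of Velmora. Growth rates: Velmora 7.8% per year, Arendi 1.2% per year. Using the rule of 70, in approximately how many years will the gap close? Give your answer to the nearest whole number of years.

roughly 32 years

What matters is the difference: 6.6 pp.
Rule of 70 on the gap: the ratio halves every 70/6.6 ≈ 10.61 years.
An 8 times gap closes after 3 halvings: 3 × 10.61 ≈ 32 years.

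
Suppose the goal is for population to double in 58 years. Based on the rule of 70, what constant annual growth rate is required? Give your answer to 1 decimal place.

70 / 58 ≈ 1.21, so about 1.2% a year.

roughly 1.2%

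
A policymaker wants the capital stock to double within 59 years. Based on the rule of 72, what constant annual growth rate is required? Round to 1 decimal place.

72 / 59 ≈ 1.22, so about 1.2% a year.

1.2%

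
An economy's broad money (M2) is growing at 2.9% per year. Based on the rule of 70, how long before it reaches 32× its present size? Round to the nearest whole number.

around 121 years

One doubling takes 70/2.9 = 24.14 years.
Getting to 32× needs 5 doublings: 5 × 24.14 ≈ 121 years.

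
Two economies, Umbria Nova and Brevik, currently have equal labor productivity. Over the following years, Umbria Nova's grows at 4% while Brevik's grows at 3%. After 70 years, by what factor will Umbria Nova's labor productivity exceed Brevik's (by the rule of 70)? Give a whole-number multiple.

Rate gap = 4% − 3% = 1 point.
The ratio doubles every 70/1 ≈ 70.00 years.
70/70.00 ≈ 1.00 doublings → ratio ≈ 2^1.00 ≈ 2.

≈ 2 times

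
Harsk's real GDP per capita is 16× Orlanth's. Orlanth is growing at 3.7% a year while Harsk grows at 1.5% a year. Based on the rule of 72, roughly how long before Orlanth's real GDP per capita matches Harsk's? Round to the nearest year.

131 years

What matters is the difference: 2.2 pp.
Rule of 72 on the gap: the ratio halves every 72/2.2 ≈ 32.73 years.
A 16× gap closes after 4 halvings: 4 × 32.73 ≈ 131 years.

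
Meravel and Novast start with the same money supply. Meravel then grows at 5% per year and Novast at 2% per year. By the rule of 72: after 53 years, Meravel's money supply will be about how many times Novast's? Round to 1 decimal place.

4.6 times

Rate gap = 5% − 2% = 3 points.
The ratio doubles every 72/3 ≈ 24.00 years.
53/24.00 ≈ 2.21 doublings → ratio ≈ 2^2.21 ≈ 4.6.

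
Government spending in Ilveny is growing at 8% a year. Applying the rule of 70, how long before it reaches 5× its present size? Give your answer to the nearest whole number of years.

around 20 years

Doubling time ≈ 70/8 = 8.75 years.
Reaching 5× takes log₂(5) ≈ 2.32 doublings.
2.32 × 8.75 ≈ 20 years.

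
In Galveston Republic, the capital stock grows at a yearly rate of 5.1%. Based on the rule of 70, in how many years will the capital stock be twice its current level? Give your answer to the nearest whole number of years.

70/5.1 ≈ 13.73, so it doubles roughly every 14 years.

approximately 14 years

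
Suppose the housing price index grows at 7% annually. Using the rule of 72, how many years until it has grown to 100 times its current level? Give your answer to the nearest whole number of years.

Doubling time ≈ 72/7 = 10.29 years.
Reaching 100× takes log₂(100) ≈ 6.64 doublings.
6.64 × 10.29 ≈ 68 years.

approximately 68 years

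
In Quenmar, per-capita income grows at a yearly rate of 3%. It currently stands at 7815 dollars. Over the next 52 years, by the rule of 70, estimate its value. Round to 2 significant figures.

approximately 37000 dollars

It doubles every 70/3 ≈ 23.33 years, so 52 years is 2.23 doublings.
2^2.23 ≈ 4.69; 7815 × 4.69 ≈ 37000 dollars.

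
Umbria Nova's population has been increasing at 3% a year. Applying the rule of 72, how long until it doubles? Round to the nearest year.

72/3 ≈ 24.00, so it doubles roughly every 24 years.

approximately 24 years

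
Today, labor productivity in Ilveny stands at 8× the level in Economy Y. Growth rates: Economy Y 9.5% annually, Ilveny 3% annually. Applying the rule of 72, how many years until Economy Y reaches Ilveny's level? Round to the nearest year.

What matters is the difference: 6.5 pp.
Rule of 72 on the gap: the ratio halves every 72/6.5 ≈ 11.08 years.
An 8× gap closes after 3 halvings: 3 × 11.08 ≈ 33 years.

roughly 33 years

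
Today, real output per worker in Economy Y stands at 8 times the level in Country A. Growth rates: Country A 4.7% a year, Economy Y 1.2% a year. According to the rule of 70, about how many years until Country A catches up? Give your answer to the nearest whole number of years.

Country A gains on Economy Y at 4.7% − 1.2% = 3.5 points a year.
At that relative rate the gap halves every 70/3.5 ≈ 20.00 years.
An 8 times gap closes after 3 halvings: 3 × 20.00 ≈ 60 years.

≈ 60 years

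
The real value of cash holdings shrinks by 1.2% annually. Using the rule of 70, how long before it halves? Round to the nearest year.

about 58 years

Falling at 1.2%, it halves about every 70/1.2 = 58.33 years.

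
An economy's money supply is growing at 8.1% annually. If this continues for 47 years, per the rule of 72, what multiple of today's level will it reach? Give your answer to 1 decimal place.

Doubles every ≈ 8.89 years (72/8.1).
47 years is 5.29 doublings; 2^5.29 ≈ 39.1×.

roughly 39.1 times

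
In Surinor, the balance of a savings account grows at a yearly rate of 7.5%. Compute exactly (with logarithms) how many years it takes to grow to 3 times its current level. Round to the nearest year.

15 years

t = ln(3) / ln(1 + 0.075) = 1.0986 / 0.072321 ≈ 15.19.
≈ 15 years.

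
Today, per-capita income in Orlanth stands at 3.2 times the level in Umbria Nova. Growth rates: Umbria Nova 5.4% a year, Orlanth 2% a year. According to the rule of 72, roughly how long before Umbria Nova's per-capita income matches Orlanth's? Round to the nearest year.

Umbria Nova gains on Orlanth at 5.4% − 2% = 3.4 points a year.
At that relative rate the gap halves every 72/3.4 ≈ 21.18 years.
A 3.2 times gap takes log₂(3.2) ≈ 1.68 halvings to close: 1.68 × 21.18 ≈ 36 years.

36 years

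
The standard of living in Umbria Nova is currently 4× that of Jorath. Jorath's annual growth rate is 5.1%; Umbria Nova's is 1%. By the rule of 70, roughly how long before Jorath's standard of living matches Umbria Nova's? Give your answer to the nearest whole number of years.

What matters is the difference: 4.1 pp.
Rule of 70 on the gap: the ratio halves every 70/4.1 ≈ 17.07 years.
A 4× gap closes after 2 halvings: 2 × 17.07 ≈ 34 years.

around 34 years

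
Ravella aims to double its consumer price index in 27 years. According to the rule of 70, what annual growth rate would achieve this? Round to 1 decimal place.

70 / 27 ≈ 2.59, so about 2.6% annually.

2.6%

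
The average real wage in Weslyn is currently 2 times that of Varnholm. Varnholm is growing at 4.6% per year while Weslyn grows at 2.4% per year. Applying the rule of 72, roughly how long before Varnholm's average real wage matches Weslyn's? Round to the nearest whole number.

The growth-rate gap is 4.6% − 2.4% = 2.2 percentage points.
So the ratio between them halves every 72/2.2 ≈ 32.73 years.
A 2 times gap closes after 1 halving: 1 × 32.73 ≈ 33 years.

roughly 33 years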